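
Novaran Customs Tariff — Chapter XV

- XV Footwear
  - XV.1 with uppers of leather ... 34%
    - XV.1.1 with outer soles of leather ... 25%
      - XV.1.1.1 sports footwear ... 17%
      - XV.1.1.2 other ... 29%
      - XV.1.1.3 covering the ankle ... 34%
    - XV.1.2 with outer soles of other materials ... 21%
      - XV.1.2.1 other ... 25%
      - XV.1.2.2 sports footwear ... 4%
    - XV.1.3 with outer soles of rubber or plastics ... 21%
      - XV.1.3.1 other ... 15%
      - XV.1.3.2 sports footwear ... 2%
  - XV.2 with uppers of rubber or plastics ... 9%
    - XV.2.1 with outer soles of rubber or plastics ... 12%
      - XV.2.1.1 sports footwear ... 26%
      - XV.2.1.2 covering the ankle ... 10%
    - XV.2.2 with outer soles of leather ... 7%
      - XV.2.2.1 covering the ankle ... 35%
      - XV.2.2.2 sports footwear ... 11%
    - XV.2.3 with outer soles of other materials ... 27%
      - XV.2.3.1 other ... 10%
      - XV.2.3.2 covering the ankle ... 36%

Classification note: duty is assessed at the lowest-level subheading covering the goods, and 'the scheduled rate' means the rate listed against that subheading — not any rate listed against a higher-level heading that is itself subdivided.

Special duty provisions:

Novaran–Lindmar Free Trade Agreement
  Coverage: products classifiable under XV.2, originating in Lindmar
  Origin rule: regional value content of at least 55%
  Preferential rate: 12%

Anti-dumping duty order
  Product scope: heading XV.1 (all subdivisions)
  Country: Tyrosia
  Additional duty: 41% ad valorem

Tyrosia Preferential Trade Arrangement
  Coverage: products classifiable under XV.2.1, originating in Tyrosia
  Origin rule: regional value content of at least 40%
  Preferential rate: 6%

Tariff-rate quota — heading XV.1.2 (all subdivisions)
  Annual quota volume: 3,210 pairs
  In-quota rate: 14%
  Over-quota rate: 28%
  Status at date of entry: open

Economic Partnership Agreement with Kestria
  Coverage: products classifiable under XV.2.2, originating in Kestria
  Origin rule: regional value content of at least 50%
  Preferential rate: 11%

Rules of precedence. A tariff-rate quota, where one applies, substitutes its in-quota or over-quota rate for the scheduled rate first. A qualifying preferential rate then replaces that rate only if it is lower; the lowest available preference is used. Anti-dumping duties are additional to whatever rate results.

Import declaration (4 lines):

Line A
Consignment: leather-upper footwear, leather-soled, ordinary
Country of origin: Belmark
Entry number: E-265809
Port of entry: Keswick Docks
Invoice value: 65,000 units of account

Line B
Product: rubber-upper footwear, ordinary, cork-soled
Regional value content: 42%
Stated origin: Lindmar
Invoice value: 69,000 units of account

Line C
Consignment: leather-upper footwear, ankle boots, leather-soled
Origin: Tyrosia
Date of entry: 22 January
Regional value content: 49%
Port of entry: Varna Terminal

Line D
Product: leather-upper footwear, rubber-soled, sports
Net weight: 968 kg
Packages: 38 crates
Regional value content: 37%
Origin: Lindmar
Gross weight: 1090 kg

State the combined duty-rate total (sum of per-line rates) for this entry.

Line A: leather-upper → XV.1; leather-soled → XV.1.1; ordinary → XV.1.1.2. Scheduled 29%. No special measure applies. → 29%.
Line B: rubber-upper → XV.2; cork-soled → XV.2.3; ordinary → XV.2.3.1. Scheduled 10%. Lindmar agreement on XV.2: RVC < 55%. → 10%.
Line C: leather-upper → XV.1; leather-soled → XV.1.1; ankle boots → XV.1.1.3. Scheduled 34%. Tyrosia agreement on XV.2.1: XV.1.1.3 not covered; anti-dumping (Tyrosia, XV.1): +41%; total 34% + 41% = 75%. → 75%.
Line D: leather-upper → XV.1; rubber-soled → XV.1.3; sports → XV.1.3.2. Scheduled 2%. Lindmar agreement on XV.2: XV.1.3.2 not covered. → 2%.
Sum: 29% + 10% + 75% + 2% = 116%.

116%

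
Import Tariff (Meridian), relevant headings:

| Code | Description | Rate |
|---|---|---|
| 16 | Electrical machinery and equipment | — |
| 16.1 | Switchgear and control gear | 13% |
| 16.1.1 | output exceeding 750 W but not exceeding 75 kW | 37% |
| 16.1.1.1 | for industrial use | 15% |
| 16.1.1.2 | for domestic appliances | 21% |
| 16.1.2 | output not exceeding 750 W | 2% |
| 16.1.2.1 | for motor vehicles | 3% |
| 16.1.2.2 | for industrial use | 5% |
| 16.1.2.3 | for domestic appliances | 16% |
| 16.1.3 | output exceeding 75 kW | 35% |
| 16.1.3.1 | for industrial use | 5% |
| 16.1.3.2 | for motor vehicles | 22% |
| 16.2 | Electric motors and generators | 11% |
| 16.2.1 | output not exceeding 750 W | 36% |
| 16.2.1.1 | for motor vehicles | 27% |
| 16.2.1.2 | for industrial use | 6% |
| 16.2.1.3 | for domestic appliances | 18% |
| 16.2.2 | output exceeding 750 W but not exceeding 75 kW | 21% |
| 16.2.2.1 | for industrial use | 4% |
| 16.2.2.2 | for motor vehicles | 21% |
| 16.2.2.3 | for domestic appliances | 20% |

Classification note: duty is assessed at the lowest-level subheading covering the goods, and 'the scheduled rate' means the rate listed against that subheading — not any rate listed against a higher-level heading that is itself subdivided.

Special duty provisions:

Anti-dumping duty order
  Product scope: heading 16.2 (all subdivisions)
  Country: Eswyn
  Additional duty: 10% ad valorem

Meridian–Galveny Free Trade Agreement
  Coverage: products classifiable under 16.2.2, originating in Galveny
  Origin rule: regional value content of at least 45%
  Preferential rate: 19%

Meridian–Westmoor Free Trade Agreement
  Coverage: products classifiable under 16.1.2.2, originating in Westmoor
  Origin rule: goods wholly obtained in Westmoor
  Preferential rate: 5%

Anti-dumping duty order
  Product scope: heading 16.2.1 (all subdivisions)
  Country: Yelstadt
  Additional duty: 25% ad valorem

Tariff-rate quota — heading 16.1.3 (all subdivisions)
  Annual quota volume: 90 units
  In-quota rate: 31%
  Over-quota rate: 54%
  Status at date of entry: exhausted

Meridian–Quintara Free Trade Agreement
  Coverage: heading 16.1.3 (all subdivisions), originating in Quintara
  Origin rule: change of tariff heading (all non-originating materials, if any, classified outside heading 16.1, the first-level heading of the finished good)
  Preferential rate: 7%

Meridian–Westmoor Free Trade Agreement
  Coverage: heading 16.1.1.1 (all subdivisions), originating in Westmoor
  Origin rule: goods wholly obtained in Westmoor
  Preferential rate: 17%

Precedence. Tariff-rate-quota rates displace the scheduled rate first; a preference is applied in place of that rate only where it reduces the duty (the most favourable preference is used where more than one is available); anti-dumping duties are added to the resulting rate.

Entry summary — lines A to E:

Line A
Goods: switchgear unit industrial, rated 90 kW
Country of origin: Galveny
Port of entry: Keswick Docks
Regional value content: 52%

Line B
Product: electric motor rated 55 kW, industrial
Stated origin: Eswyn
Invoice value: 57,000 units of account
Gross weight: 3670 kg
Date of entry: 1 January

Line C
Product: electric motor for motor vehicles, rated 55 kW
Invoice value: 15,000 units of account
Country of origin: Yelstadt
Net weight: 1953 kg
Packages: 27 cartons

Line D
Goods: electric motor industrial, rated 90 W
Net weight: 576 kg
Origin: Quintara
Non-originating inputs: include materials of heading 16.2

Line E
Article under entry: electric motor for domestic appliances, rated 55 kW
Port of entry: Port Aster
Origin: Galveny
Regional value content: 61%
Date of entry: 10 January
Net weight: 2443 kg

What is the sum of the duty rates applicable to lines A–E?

114%

Line A: switchgear unit → 16.1; rated 90 kW → 16.1.3; industrial → 16.1.3.1. Scheduled 5%. quota on 16.1.3 exhausted → over-quota 54%; Galveny agreement on 16.2.2: 16.1.3.1 not covered. → 54%.
Line B: electric motor → 16.2; rated 55 kW → 16.2.2; industrial → 16.2.2.1. Scheduled 4%. anti-dumping (Eswyn, 16.2): +10%; total 4% + 10% = 14%. → 14%.
Line C: electric motor → 16.2; rated 55 kW → 16.2.2; for motor vehicles → 16.2.2.2. Scheduled 21%. No special measure applies. → 21%.
Line D: electric motor → 16.2; rated 90 W → 16.2.1; industrial → 16.2.1.2. Scheduled 6%. Quintara agreement on 16.1.3: 16.2.1.2 not covered. → 6%.
Line E: electric motor → 16.2; rated 55 kW → 16.2.2; for domestic appliances → 16.2.2.3. Scheduled 20%. Galveny agreement on 16.2.2: RVC ≥ 45% → 19% available; preferential 19%. → 19%.
Sum: 54% + 14% + 21% + 6% + 19% = 114%.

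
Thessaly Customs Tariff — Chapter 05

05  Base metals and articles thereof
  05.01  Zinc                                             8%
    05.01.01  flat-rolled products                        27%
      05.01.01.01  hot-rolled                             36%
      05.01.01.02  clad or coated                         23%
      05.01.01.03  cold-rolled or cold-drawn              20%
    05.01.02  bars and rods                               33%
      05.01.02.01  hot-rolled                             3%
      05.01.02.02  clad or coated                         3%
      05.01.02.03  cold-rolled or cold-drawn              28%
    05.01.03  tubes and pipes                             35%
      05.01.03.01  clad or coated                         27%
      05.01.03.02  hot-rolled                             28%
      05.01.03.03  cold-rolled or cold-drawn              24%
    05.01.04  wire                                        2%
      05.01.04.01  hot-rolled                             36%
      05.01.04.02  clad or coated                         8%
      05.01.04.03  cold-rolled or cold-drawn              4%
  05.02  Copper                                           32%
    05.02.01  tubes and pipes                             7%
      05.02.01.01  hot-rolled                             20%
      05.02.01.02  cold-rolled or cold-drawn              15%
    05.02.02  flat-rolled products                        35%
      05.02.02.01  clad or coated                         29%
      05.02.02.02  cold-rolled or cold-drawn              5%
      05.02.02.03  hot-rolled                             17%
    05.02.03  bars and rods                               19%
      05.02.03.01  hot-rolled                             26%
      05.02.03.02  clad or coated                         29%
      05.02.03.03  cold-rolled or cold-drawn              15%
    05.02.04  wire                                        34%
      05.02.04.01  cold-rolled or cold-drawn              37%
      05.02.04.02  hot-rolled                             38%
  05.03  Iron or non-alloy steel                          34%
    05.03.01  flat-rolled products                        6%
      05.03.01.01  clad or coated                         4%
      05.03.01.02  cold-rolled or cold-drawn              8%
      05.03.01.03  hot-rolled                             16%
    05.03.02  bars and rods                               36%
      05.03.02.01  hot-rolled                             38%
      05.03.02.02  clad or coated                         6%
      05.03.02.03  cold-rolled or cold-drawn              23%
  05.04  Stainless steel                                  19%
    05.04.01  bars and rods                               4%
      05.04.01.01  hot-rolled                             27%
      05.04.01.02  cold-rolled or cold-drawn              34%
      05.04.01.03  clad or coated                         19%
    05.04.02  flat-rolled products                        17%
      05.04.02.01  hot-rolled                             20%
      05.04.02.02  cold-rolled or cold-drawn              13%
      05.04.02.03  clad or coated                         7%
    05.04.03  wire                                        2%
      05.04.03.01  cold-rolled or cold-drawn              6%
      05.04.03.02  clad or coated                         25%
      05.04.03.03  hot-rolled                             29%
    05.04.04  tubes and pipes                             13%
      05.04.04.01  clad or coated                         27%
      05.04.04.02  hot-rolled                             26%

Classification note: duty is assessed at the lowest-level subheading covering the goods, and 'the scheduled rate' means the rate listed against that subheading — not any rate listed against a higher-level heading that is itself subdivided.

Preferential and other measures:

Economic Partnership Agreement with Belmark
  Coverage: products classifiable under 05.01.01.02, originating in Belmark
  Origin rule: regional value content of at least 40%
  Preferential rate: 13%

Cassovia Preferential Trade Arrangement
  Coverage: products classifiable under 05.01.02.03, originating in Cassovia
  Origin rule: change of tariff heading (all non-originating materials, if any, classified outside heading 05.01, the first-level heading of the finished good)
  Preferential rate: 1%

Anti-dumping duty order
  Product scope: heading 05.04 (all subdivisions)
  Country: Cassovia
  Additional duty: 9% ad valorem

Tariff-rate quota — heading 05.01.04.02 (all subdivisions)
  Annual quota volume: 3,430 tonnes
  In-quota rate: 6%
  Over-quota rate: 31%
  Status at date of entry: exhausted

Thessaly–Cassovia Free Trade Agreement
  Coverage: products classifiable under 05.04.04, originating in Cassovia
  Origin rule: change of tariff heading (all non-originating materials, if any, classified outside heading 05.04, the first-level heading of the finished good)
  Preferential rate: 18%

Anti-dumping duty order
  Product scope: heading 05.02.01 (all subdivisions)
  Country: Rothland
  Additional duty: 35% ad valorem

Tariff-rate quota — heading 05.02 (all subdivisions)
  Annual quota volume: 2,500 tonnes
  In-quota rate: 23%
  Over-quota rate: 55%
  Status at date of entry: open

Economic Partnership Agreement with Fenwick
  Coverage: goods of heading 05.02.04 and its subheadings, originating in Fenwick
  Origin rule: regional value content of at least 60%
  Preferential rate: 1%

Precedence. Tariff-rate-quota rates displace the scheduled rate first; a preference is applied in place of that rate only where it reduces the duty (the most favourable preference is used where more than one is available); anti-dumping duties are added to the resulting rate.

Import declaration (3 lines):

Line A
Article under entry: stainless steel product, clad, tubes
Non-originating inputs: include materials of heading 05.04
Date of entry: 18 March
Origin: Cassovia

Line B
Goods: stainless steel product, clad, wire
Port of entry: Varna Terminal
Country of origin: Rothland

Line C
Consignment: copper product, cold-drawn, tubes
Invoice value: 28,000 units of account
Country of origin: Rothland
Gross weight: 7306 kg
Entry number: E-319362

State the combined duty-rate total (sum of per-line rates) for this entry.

Line A: stainless steel → 05.04; tubes → 05.04.04; clad → 05.04.04.01. Scheduled 27%. Cassovia agreement on 05.01.02.03: 05.04.04.01 not covered; Cassovia agreement on 05.04.04: CTH not met; anti-dumping (Cassovia, 05.04): +9%; total 27% + 9% = 36%. → 36%.
Line B: stainless steel → 05.04; wire → 05.04.03; clad → 05.04.03.02. Scheduled 25%. No special measure applies. → 25%.
Line C: copper → 05.02; tubes → 05.02.01; cold-drawn → 05.02.01.02. Scheduled 15%. quota on 05.02 open → in-quota 23%; anti-dumping (Rothland, 05.02.01): +35%; total 23% + 35% = 58%. → 58%.
Sum: 36% + 25% + 58% = 119%.

119%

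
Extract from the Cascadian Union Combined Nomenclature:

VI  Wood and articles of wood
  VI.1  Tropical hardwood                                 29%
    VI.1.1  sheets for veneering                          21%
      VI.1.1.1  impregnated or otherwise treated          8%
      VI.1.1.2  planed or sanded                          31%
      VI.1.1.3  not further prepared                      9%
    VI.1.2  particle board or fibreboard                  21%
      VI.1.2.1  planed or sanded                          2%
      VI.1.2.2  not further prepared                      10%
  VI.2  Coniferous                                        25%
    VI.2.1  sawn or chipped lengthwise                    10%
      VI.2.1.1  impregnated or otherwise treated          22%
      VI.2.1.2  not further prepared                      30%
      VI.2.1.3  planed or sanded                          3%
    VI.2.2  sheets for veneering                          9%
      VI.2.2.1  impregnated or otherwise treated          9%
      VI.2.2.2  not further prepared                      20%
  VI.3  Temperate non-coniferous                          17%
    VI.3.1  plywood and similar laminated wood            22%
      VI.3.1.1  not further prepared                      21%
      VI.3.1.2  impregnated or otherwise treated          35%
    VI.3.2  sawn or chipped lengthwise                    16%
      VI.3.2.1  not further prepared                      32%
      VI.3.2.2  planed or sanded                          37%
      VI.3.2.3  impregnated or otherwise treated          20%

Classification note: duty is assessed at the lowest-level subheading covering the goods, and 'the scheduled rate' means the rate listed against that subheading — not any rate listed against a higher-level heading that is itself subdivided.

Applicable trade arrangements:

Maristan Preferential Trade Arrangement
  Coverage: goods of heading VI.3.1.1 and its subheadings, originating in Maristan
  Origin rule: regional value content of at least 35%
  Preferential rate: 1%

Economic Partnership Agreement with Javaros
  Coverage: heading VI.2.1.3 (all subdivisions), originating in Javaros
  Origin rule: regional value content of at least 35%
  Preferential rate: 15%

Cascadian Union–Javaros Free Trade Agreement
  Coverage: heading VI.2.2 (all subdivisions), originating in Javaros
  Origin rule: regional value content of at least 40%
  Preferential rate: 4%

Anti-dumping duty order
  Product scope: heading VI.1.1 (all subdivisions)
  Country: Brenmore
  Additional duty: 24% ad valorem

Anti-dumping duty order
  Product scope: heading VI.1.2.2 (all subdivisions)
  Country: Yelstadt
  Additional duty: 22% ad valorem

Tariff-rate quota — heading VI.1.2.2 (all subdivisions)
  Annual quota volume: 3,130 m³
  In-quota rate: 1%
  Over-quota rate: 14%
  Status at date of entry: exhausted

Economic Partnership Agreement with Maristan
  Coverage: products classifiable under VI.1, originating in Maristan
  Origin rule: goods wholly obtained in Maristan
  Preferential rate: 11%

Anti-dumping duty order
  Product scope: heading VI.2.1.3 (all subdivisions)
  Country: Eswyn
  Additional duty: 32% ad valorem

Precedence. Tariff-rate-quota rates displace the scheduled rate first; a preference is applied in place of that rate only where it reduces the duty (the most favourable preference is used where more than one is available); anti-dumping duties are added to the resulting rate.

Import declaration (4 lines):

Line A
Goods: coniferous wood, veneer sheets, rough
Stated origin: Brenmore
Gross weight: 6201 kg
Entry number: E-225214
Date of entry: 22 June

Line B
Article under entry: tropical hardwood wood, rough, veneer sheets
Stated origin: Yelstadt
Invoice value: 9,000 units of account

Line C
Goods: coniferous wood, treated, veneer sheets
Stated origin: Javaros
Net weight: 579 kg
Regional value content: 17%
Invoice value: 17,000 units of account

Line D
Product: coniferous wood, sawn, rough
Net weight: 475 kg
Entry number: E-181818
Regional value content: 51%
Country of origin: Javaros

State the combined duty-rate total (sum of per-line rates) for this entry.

68%

Line A: coniferous → VI.2; veneer sheets → VI.2.2; rough → VI.2.2.2. Scheduled 20%. No special measure applies. → 20%.
Line B: tropical hardwood → VI.1; veneer sheets → VI.1.1; rough → VI.1.1.3. Scheduled 9%. No special measure applies. → 9%.
Line C: coniferous → VI.2; veneer sheets → VI.2.2; treated → VI.2.2.1. Scheduled 9%. Javaros agreement on VI.2.1.3: VI.2.2.1 not covered; Javaros agreement on VI.2.2: RVC < 40%. → 9%.
Line D: coniferous → VI.2; sawn → VI.2.1; rough → VI.2.1.2. Scheduled 30%. Javaros agreement on VI.2.1.3: VI.2.1.2 not covered; Javaros agreement on VI.2.2: VI.2.1.2 not covered. → 30%.
Sum: 20% + 9% + 9% + 30% = 68%.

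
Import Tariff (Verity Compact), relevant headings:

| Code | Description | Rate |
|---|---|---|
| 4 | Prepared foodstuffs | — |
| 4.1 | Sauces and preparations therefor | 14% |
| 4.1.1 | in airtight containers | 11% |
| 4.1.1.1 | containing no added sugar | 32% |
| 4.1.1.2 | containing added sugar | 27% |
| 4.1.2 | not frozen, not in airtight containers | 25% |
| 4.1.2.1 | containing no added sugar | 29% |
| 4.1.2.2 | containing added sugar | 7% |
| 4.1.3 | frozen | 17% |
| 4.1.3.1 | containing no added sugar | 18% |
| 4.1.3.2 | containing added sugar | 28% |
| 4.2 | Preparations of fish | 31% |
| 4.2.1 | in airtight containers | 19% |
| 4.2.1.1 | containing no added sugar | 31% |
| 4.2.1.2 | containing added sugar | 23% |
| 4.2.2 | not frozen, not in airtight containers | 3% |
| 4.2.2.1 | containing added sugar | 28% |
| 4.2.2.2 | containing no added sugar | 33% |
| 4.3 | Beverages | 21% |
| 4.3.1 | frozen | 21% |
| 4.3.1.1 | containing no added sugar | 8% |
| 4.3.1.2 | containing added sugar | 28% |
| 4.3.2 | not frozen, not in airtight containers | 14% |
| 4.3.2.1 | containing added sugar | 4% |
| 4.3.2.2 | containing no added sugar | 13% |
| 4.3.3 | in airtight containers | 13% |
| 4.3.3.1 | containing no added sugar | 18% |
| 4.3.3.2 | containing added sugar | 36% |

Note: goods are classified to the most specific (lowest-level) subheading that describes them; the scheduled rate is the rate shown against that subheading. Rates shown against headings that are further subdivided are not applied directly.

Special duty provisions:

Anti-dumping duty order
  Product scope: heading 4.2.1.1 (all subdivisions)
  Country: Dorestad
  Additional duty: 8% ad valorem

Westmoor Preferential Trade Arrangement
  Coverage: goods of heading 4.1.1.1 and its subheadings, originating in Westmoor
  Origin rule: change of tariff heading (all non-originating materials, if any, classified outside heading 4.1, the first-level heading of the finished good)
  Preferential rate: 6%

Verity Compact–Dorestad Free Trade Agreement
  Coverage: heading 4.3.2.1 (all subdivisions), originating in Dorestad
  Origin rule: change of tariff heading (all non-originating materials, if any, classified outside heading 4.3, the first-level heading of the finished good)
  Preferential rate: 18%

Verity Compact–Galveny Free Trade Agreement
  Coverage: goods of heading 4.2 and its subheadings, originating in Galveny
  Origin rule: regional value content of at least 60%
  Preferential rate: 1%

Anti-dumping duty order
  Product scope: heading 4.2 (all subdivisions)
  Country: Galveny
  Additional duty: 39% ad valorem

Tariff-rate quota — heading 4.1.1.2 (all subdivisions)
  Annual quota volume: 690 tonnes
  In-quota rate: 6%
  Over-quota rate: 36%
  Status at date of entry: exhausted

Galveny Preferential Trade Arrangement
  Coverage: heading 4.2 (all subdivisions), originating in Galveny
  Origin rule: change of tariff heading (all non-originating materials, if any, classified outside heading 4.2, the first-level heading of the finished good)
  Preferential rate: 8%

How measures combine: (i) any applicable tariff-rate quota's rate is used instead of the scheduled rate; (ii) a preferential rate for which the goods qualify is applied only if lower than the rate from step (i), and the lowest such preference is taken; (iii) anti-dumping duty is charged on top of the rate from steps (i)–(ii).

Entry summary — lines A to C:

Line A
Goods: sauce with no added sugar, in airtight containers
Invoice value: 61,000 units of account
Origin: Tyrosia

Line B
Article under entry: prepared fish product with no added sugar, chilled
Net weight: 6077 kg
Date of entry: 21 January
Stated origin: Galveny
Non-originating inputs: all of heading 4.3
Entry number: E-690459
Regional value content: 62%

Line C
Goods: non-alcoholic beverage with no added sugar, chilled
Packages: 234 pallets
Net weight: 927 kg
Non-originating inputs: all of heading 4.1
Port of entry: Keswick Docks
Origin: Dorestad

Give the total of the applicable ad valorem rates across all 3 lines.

Line A: sauce → 4.1; in airtight containers → 4.1.1; with no added sugar → 4.1.1.1. Scheduled 32%. No special measure applies. → 32%.
Line B: prepared fish product → 4.2; chilled → 4.2.2; with no added sugar → 4.2.2.2. Scheduled 33%. Galveny agreement on 4.2: RVC ≥ 60% → 1% available; Galveny agreement on 4.2: CTH met → 8% available; preferential 1%; anti-dumping (Galveny, 4.2): +39%; total 1% + 39% = 40%. → 40%.
Line C: non-alcoholic beverage → 4.3; chilled → 4.3.2; with no added sugar → 4.3.2.2. Scheduled 13%. Dorestad agreement on 4.3.2.1: 4.3.2.2 not covered. → 13%.
Sum: 32% + 40% + 13% = 85%.

85%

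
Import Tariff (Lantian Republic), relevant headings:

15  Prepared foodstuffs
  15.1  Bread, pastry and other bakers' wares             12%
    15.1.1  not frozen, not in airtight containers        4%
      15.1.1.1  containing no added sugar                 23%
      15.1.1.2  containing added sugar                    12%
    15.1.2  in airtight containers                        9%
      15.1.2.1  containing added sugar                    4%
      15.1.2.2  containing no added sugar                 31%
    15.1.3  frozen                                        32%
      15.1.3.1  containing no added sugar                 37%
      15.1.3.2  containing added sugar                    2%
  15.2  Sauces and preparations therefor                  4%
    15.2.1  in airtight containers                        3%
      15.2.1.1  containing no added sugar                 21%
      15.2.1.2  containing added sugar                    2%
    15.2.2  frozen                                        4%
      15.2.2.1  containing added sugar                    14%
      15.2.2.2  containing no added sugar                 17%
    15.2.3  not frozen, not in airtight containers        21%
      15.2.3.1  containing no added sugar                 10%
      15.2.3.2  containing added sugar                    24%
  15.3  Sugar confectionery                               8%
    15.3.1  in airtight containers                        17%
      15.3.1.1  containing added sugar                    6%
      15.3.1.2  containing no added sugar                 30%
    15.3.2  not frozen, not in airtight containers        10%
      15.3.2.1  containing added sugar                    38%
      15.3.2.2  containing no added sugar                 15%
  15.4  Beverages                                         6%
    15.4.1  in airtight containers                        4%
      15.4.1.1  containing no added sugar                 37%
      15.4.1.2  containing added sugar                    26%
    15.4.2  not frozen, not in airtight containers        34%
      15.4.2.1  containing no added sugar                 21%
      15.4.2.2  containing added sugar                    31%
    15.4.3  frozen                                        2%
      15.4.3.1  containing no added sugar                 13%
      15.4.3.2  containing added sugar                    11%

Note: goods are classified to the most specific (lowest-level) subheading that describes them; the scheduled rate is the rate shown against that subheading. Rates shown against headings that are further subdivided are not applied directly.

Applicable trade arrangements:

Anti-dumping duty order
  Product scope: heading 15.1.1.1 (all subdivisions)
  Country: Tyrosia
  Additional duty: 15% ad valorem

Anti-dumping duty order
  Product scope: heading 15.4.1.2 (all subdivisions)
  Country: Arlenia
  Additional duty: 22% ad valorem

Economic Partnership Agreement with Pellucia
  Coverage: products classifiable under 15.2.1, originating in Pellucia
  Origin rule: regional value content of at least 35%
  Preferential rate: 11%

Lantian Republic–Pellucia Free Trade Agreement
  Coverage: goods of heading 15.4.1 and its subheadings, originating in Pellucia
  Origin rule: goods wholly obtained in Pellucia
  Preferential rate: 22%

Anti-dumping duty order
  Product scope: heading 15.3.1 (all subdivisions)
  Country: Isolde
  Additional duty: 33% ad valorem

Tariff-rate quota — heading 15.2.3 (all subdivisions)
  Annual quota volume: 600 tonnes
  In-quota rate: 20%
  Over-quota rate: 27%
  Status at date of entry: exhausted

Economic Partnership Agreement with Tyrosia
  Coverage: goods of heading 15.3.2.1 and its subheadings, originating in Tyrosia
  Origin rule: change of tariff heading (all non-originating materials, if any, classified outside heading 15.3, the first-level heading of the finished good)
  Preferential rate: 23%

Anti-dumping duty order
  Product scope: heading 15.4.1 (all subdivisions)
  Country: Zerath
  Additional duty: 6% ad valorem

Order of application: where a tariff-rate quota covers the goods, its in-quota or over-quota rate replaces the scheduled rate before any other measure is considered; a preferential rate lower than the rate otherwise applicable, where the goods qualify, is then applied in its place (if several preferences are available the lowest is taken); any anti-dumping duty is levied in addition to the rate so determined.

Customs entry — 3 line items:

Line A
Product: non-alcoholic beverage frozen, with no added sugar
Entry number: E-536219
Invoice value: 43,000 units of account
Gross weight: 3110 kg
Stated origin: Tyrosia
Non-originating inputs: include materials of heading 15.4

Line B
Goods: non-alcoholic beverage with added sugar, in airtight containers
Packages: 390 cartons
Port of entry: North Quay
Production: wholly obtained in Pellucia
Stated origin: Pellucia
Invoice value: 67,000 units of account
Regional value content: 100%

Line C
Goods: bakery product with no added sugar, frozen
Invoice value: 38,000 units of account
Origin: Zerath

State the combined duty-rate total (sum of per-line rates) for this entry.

72%

Line A: non-alcoholic beverage → 15.4; frozen → 15.4.3; with no added sugar → 15.4.3.1. Scheduled 13%. Tyrosia agreement on 15.3.2.1: 15.4.3.1 not covered. → 13%.
Line B: non-alcoholic beverage → 15.4; in airtight containers → 15.4.1; with added sugar → 15.4.1.2. Scheduled 26%. Pellucia agreement on 15.2.1: 15.4.1.2 not covered; Pellucia agreement on 15.4.1: wholly obtained → 22% available; preferential 22%. → 22%.
Line C: bakery product → 15.1; frozen → 15.1.3; with no added sugar → 15.1.3.1. Scheduled 37%. No special measure applies. → 37%.
Sum: 13% + 22% + 37% = 72%.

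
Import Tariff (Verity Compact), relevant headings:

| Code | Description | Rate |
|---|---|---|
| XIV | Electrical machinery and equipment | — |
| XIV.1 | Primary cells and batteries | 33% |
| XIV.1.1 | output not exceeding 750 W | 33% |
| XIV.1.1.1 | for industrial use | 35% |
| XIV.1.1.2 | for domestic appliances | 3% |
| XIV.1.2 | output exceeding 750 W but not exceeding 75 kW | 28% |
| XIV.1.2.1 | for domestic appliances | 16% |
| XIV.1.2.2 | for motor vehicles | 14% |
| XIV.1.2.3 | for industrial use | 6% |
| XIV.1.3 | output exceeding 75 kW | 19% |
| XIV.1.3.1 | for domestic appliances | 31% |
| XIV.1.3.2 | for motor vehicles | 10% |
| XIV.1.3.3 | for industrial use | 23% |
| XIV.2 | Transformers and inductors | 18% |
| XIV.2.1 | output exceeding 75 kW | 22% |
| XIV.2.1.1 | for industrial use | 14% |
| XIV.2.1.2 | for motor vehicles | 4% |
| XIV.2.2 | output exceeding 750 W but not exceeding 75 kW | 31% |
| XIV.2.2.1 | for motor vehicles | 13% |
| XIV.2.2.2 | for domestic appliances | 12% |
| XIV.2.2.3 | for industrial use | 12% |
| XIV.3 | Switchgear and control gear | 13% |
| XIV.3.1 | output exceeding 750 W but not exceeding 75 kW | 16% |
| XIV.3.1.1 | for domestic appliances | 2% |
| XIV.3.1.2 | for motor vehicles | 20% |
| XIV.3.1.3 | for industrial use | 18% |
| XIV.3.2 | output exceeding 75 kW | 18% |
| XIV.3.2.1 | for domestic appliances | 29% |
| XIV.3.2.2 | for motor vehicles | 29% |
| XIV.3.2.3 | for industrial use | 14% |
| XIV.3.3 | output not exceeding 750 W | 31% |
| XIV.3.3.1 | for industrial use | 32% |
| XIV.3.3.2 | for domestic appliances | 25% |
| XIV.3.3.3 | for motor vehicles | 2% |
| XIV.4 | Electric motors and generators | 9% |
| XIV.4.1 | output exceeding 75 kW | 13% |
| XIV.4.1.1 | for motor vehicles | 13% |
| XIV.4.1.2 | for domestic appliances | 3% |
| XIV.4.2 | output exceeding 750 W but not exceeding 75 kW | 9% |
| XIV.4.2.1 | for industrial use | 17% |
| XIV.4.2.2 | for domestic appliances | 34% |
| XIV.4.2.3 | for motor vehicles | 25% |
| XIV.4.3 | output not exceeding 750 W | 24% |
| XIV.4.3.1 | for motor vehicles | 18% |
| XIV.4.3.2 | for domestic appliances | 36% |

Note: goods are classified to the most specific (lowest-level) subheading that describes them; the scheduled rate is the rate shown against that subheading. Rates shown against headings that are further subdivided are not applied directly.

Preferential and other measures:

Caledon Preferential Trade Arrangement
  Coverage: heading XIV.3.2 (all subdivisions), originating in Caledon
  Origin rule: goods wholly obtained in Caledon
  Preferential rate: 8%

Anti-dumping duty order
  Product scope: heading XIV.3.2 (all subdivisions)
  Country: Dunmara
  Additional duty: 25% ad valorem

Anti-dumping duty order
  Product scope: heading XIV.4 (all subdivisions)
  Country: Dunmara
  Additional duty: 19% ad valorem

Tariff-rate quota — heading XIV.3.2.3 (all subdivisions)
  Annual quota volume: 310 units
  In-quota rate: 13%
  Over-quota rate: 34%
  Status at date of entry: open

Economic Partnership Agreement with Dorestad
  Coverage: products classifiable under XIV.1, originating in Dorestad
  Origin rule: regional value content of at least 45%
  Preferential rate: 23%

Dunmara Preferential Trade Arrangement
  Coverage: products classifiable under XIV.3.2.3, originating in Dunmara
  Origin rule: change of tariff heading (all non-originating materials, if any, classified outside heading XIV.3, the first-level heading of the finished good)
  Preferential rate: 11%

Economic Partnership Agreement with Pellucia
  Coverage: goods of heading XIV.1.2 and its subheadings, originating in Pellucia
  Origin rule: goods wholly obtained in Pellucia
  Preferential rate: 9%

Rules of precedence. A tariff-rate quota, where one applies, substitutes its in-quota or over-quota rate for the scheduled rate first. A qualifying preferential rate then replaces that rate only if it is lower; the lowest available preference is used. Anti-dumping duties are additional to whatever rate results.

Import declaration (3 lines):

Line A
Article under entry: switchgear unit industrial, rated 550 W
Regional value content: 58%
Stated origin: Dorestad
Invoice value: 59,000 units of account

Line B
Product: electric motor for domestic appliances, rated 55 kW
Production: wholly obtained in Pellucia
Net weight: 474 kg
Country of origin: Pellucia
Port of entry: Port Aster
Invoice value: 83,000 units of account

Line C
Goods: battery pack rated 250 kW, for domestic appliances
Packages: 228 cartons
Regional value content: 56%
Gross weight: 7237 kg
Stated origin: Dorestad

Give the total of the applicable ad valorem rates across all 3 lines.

Line A: switchgear unit → XIV.3; rated 550 W → XIV.3.3; industrial → XIV.3.3.1. Scheduled 32%. Dorestad agreement on XIV.1: XIV.3.3.1 not covered. → 32%.
Line B: electric motor → XIV.4; rated 55 kW → XIV.4.2; for domestic appliances → XIV.4.2.2. Scheduled 34%. Pellucia agreement on XIV.1.2: XIV.4.2.2 not covered. → 34%.
Line C: battery pack → XIV.1; rated 250 kW → XIV.1.3; for domestic appliances → XIV.1.3.1. Scheduled 31%. Dorestad agreement on XIV.1: RVC ≥ 45% → 23% available; preferential 23%. → 23%.
Sum: 32% + 34% + 23% = 89%.

89%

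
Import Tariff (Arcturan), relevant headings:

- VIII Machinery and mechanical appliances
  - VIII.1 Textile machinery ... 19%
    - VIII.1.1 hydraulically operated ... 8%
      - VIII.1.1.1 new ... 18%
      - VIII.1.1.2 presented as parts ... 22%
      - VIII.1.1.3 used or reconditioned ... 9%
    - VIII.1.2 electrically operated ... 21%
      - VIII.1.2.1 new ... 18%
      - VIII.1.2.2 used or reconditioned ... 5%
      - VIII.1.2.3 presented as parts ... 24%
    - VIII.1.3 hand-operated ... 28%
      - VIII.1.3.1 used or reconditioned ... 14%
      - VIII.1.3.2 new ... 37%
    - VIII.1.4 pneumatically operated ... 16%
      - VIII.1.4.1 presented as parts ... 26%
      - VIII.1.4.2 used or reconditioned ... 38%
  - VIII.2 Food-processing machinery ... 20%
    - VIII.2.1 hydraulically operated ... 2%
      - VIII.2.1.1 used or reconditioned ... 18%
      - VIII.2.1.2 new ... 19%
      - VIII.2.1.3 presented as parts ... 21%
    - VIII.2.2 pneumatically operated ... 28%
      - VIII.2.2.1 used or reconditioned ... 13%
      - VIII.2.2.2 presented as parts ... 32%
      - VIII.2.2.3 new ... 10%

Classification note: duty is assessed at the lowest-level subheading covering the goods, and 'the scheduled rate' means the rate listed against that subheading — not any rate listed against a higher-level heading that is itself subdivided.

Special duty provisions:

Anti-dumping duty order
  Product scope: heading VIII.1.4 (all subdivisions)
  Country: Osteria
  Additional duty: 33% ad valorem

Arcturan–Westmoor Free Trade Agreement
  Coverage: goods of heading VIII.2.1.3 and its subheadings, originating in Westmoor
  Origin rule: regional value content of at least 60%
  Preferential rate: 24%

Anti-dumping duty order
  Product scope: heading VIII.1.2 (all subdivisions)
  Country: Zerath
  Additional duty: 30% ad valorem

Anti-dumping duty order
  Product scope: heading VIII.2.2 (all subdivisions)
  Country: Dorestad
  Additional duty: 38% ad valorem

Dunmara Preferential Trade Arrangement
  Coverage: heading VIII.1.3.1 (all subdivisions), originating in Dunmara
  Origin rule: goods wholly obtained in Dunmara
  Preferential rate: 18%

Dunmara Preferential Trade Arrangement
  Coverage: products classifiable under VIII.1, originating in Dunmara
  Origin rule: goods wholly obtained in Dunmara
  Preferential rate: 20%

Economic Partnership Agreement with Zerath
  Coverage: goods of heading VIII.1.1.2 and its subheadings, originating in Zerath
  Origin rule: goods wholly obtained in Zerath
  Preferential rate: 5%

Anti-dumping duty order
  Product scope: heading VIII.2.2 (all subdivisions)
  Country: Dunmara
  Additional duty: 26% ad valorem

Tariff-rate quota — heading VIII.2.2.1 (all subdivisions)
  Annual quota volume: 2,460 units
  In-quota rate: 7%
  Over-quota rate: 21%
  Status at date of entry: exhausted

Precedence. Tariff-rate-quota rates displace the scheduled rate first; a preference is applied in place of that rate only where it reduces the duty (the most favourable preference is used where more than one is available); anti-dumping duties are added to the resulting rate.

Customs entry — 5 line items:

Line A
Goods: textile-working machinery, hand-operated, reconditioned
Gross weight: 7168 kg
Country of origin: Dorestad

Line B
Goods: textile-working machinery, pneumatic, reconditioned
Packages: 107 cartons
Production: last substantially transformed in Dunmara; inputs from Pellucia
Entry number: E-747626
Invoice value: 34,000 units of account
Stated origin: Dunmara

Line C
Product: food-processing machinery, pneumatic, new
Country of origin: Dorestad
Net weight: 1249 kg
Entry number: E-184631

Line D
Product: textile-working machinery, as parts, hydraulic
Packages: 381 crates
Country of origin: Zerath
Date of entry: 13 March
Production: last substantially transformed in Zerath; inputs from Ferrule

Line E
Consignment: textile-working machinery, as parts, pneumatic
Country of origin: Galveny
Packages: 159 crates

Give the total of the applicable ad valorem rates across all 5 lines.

Line A: textile-working → VIII.1; hand-operated → VIII.1.3; reconditioned → VIII.1.3.1. Scheduled 14%. No special measure applies. → 14%.
Line B: textile-working → VIII.1; pneumatic → VIII.1.4; reconditioned → VIII.1.4.2. Scheduled 38%. Dunmara agreement on VIII.1.3.1: VIII.1.4.2 not covered; Dunmara agreement on VIII.1: not wholly obtained. → 38%.
Line C: food-processing → VIII.2; pneumatic → VIII.2.2; new → VIII.2.2.3. Scheduled 10%. anti-dumping (Dorestad, VIII.2.2): +38%; total 10% + 38% = 48%. → 48%.
Line D: textile-working → VIII.1; hydraulic → VIII.1.1; as parts → VIII.1.1.2. Scheduled 22%. Zerath agreement on VIII.1.1.2: not wholly obtained. → 22%.
Line E: textile-working → VIII.1; pneumatic → VIII.1.4; as parts → VIII.1.4.1. Scheduled 26%. No special measure applies. → 26%.
Sum: 14% + 38% + 48% + 22% + 26% = 148%.

148%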